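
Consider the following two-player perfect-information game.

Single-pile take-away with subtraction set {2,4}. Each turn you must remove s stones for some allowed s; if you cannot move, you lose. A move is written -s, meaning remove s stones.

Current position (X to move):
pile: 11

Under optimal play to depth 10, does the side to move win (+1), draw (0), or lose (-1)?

value(11, X) = +1

p1 X@[11]: -2[9]-1 -4[7]+1*
p2 O@[7]: -2[5]-1* -4[3]-1
p3 X@[5]: -2[3]-1 -4[1]+1*
p4 O@[1] terminal -1; root [11] d10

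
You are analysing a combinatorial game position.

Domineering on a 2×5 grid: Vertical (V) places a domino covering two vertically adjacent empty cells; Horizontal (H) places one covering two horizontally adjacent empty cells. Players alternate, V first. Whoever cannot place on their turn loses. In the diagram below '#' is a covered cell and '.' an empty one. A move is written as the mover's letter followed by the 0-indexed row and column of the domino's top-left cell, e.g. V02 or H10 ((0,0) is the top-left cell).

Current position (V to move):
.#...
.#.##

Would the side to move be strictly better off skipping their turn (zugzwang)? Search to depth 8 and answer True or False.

ply 1, V at .#.../.#.## | V00=-1→##.../##.##; V02=+1→.##../.####*
ply 2, H at .##../.#### | H03=-1→.####/.####*
ply 3, V at .####/.#### | V00=+1→#####/#####*
ply 4: #####/##### is terminal -1 (H); from .#.../.#.## depth 8
suppose V passes — search the same position with H to move:
pass> ply 1, H at .#.../.#.## | H02=-1→.###./.#.##*; H03=-1→.#.##/.#.##
pass> ply 2, V at .###./.#.## | V00=+1→####./##.##*
pass> ply 3: ####./##.## is terminal -1 (H); from .#.../.#.## depth 8
for V: play +1, pass +1

zugzwang(.#.../.#.##, V) = False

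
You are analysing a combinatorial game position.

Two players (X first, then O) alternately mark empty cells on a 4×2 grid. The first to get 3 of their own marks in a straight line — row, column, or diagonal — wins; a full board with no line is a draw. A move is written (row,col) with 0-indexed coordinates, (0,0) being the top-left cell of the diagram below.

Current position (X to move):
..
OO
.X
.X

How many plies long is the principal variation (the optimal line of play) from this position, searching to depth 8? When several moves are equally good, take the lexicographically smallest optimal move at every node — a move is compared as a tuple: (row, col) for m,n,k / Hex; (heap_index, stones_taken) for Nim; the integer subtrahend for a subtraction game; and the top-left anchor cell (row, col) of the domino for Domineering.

p1 X@[../OO/.X/.X]: (0,0)[X./OO/.X/.X]+0* (0,1)[.X/OO/.X/.X]-1 (2,0)[../OO/XX/.X]+0 (3,0)[../OO/.X/XX]+0
p2 O@[X./OO/.X/.X]: (0,1)[XO/OO/.X/.X]+0* (2,0)[X./OO/OX/.X]+0 (3,0)[X./OO/.X/OX]+0
p3 X@[XO/OO/.X/.X]: (2,0)[XO/OO/XX/.X]+0* (3,0)[XO/OO/.X/XX]+0
p4 O@[XO/OO/XX/.X]: (3,0)[XO/OO/XX/OX]+0*
p5 X@[XO/OO/XX/OX] terminal +0; root [../OO/.X/.X] d8

PV length from [../OO/.X/.X]: 4 plies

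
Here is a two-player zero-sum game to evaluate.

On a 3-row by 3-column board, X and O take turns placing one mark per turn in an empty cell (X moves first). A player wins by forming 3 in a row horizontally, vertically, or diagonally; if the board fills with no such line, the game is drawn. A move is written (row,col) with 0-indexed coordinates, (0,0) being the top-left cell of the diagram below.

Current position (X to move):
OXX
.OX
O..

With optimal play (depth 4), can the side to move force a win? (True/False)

p1 X@[OXX/.OX/O..]: (1,0)[OXX/XOX/O..]-1 (2,1)[OXX/.OX/OX.]-1 (2,2)[OXX/.OX/O.X]+1*
p2 O@[OXX/.OX/O.X] terminal -1; root [OXX/.OX/O..] d4

X winning at [OXX/.OX/O..]: True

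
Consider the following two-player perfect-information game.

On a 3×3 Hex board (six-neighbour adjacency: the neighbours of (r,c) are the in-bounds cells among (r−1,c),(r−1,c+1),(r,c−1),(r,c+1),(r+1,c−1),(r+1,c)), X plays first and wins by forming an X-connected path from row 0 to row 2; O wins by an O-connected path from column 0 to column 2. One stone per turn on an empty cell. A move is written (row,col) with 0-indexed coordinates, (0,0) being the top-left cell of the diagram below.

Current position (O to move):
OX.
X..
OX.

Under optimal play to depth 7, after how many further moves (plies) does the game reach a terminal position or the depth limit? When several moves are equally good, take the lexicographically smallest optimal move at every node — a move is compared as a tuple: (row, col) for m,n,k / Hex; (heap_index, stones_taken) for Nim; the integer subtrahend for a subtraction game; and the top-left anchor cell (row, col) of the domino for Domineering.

PV length from [OX./X../OX.]: 3 plies

p1 O@[OX./X../OX.]: (0,2)[OXO/X../OX.]-1 (1,1)[OX./XO./OX.]+1* (1,2)[OX./X.O/OX.]-1 (2,2)[OX./X../OXO]-1
p2 X@[OX./XO./OX.]: (0,2)[OXX/XO./OX.]-1* (1,2)[OX./XOX/OX.]-1 (2,2)[OX./XO./OXX]-1
p3 O@[OXX/XO./OX.]: (1,2)[OXX/XOO/OX.]+1* (2,2)[OXX/XO./OXO]-1
p4 X@[OXX/XOO/OX.] terminal -1; root [OX./X../OX.] d7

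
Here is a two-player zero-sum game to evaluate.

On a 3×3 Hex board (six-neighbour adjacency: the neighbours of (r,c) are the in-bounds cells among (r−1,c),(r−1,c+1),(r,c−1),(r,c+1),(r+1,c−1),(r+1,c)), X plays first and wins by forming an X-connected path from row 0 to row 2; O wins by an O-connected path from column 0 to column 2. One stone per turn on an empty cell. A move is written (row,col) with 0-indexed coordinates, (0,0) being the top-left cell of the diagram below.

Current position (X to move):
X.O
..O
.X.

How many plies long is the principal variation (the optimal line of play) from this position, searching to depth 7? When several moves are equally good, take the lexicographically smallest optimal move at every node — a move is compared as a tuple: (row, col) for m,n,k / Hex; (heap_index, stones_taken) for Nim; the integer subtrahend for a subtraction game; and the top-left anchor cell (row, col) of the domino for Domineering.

PV length from [X.O/..O/.X.]: 3 plies

[X.O/..O/.X.] X move#1: (0,1):-1/XXO/..O/.X., (1,0):+1/X.O/X.O/.X.*, (1,1):+1/X.O/.XO/.X., (2,0):-1/X.O/..O/XX., (2,2):-1/X.O/..O/.XX
[X.O/X.O/.X.] O move#2: (0,1):-1/XOO/X.O/.X.*, (1,1):-1/X.O/XOO/.X., (2,0):-1/X.O/X.O/OX., (2,2):-1/X.O/X.O/.XO
[XOO/X.O/.X.] X move#3: (1,1):+1/XOO/XXO/.X.*, (2,0):+1/XOO/X.O/XX., (2,2):+1/XOO/X.O/.XX
[XOO/XXO/.X.] end (terminal -1, O#4); searched X.O/..O/.X. to 7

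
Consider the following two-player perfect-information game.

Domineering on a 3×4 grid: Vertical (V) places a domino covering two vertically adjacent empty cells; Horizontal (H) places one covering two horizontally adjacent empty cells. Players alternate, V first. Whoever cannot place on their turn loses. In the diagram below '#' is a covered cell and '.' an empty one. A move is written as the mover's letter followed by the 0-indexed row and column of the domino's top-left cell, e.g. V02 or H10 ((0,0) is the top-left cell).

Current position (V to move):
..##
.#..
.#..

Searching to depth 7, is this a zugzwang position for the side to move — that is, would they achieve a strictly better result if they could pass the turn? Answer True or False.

ply 1, V at ..##/.#../.#.. | V00=-1→#.##/##../.#..; V10=-1→..##/##../##..; V12=+1→..##/.##./.##.*; V13=+1→..##/.#.#/.#.#
ply 2, H at ..##/.##./.##. | H00=-1→####/.##./.##.*
ply 3, V at ####/.##./.##. | V10=+1→####/###./###.*; V13=+1→####/.###/.###
ply 4: ####/###./###. is terminal -1 (H); from ..##/.#../.#.. depth 7
suppose V passes — search the same position with H to move:
pass> ply 1, H at ..##/.#../.#.. | H00=-1→####/.#../.#..; H12=+1→..##/.###/.#..*; H22=+1→..##/.#../.###
pass> ply 2, V at ..##/.###/.#.. | V00=-1→#.##/####/.#..*; V10=-1→..##/####/##..
pass> ply 3, H at #.##/####/.#.. | H22=+1→#.##/####/.###*
pass> ply 4: #.##/####/.### is terminal -1 (V); from ..##/.#../.#.. depth 7
for V: play +1, pass -1

zugzwang(..##/.#../.#.., V) = False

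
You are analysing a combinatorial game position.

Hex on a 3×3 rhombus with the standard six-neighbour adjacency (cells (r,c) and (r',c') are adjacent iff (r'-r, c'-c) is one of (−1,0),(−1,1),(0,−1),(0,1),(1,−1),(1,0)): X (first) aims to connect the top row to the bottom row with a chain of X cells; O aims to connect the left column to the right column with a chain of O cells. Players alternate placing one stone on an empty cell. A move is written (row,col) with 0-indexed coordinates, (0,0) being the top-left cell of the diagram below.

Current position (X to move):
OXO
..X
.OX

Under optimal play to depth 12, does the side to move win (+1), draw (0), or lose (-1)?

ply 1, X at OXO/..X/.OX | (1,0)=+1→OXO/X.X/.OX*; (1,1)=+1→OXO/.XX/.OX; (2,0)=+1→OXO/..X/XOX
ply 2, O at OXO/X.X/.OX | (1,1)=-1→OXO/XOX/.OX*; (2,0)=-1→OXO/X.X/OOX
ply 3, X at OXO/XOX/.OX | (2,0)=+1→OXO/XOX/XOX*
ply 4: OXO/XOX/XOX is terminal -1 (O); from OXO/..X/.OX depth 12

value(OXO/..X/.OX, X) = +1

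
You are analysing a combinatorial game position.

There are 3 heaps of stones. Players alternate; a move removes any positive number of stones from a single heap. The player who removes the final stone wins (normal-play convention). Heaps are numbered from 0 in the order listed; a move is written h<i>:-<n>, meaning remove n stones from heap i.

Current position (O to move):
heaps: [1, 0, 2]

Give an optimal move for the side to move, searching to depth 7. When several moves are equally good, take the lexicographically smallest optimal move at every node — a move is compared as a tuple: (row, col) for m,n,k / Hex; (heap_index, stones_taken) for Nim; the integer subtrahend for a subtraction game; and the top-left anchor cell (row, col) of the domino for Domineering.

O's best at [(1,0,2)]: h2:-1

[(1,0,2)] O move#1: h0:-1:-1/(0,0,2), h2:-1:+1/(1,0,1)*, h2:-2:-1/(1,0,0)
[(1,0,1)] X move#2: h0:-1:-1/(0,0,1)*, h2:-1:-1/(1,0,0)
[(0,0,1)] O move#3: h2:-1:+1/(0,0,0)*
[(0,0,0)] end (terminal -1, X#4); searched (1,0,2) to 7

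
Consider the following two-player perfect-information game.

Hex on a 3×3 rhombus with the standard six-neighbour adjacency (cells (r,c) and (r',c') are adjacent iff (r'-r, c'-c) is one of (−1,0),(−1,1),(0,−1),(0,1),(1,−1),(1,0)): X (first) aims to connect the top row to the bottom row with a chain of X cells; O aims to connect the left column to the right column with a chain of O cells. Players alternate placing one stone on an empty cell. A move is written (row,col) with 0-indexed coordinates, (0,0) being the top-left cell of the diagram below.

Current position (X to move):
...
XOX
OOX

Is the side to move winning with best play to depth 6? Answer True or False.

X winning at [.../XOX/OOX]: True

p1 X@[.../XOX/OOX]: (0,0)[X../XOX/OOX]-1 (0,1)[.X./XOX/OOX]-1 (0,2)[..X/XOX/OOX]+1*
p2 O@[..X/XOX/OOX] terminal -1; root [.../XOX/OOX] d6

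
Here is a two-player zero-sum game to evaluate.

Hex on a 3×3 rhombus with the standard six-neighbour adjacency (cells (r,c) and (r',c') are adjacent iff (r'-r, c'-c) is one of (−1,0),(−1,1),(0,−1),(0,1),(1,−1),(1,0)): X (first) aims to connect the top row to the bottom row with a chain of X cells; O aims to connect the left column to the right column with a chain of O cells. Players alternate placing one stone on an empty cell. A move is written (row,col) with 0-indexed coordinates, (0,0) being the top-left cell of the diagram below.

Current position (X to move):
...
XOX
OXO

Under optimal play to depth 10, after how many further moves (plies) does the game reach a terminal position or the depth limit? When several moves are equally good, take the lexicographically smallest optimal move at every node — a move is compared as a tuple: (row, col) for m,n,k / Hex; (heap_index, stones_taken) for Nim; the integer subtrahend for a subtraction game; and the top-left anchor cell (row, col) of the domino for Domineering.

PV length from [.../XOX/OXO]: 1 ply

p1 X@[.../XOX/OXO]: (0,0)[X../XOX/OXO]-1 (0,1)[.X./XOX/OXO]-1 (0,2)[..X/XOX/OXO]+1*
p2 O@[..X/XOX/OXO] terminal -1; root [.../XOX/OXO] d10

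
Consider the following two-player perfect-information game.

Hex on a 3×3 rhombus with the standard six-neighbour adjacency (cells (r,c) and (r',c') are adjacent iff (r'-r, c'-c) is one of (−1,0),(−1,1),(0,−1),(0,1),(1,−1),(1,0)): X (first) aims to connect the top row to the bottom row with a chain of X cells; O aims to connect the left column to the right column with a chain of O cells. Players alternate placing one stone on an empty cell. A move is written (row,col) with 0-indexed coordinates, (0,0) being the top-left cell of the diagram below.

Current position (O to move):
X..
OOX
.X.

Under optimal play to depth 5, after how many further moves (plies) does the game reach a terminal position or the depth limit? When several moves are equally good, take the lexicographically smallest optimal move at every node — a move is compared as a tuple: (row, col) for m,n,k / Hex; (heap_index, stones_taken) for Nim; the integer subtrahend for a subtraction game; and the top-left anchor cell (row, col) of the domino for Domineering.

p1 O@[X../OOX/.X.]: (0,1)[XO./OOX/.X.]-1 (0,2)[X.O/OOX/.X.]+1* (2,0)[X../OOX/OX.]-1 (2,2)[X../OOX/.XO]-1
p2 X@[X.O/OOX/.X.] terminal -1; root [X../OOX/.X.] d5

PV length from [X../OOX/.X.]: 1 ply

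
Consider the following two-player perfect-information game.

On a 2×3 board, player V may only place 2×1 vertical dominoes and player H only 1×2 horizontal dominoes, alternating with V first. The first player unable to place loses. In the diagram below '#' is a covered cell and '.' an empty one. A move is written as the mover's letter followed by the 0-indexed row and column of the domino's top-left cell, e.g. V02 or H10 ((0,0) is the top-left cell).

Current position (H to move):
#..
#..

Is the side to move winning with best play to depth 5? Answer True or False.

ply 1, H at #../#.. | H01=+1→###/#..*; H11=+1→#../###
ply 2: ###/#.. is terminal -1 (V); from #../#.. depth 5

H winning at [#../#..]: True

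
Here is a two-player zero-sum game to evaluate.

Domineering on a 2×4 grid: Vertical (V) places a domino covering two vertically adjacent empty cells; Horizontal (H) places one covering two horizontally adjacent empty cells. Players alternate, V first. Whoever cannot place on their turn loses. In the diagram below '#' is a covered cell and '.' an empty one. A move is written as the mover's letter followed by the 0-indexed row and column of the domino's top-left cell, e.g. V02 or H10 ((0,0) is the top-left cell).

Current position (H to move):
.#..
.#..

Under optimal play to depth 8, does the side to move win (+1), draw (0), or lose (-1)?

value(.#../.#.., H) = +1

ply 1, H at .#../.#.. | H02=+1→.###/.#..*; H12=+1→.#../.###
ply 2, V at .###/.#.. | V00=-1→####/##..*
ply 3, H at ####/##.. | H12=+1→####/####*
ply 4: ####/#### is terminal -1 (V); from .#../.#.. depth 8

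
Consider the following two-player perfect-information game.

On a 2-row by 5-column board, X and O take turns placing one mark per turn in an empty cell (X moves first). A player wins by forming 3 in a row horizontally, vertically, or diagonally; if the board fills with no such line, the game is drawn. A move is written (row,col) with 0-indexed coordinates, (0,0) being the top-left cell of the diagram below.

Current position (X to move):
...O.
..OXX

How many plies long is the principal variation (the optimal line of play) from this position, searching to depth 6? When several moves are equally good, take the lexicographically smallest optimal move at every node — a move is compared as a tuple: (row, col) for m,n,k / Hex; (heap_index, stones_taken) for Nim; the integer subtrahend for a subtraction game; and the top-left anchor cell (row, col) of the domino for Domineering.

[...O./..OXX] X move#1: (0,0):-1/X..O./..OXX, (0,1):+0/.X.O./..OXX*, (0,2):+0/..XO./..OXX, (0,4):+0/...OX/..OXX, (1,0):-1/...O./X.OXX, (1,1):-1/...O./.XOXX
[.X.O./..OXX] O move#2: (0,0):+0/OX.O./..OXX*, (0,2):+0/.XOO./..OXX, (0,4):+0/.X.OO/..OXX, (1,0):+0/.X.O./O.OXX, (1,1):+0/.X.O./.OOXX
[OX.O./..OXX] X move#3: (0,2):+0/OXXO./..OXX*, (0,4):+0/OX.OX/..OXX, (1,0):+0/OX.O./X.OXX, (1,1):+0/OX.O./.XOXX
[OXXO./..OXX] O move#4: (0,4):+0/OXXOO/..OXX*, (1,0):+0/OXXO./O.OXX, (1,1):+0/OXXO./.OOXX
[OXXOO/..OXX] X move#5: (1,0):+0/OXXOO/X.OXX*, (1,1):+0/OXXOO/.XOXX
[OXXOO/X.OXX] O move#6: (1,1):+0/OXXOO/XOOXX*
[OXXOO/XOOXX] end (terminal +0, X#7); searched ...O./..OXX to 6

PV length from [...O./..OXX]: 6 plies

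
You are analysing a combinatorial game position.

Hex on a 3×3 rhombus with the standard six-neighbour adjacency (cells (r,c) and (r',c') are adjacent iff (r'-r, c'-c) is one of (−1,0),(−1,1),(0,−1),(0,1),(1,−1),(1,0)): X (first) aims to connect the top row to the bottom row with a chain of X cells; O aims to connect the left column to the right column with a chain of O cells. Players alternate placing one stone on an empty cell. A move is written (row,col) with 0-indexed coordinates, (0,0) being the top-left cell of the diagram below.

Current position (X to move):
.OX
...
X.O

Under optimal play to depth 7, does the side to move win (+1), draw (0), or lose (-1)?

[.OX/.../X.O] X move#1: (0,0):+1/XOX/.../X.O*, (1,0):+1/.OX/X../X.O, (1,1):+1/.OX/.X./X.O, (1,2):+1/.OX/..X/X.O, (2,1):+1/.OX/.../XXO
[XOX/.../X.O] O move#2: (1,0):-1/XOX/O../X.O*, (1,1):-1/XOX/.O./X.O, (1,2):-1/XOX/..O/X.O, (2,1):-1/XOX/.../XOO
[XOX/O../X.O] X move#3: (1,1):+1/XOX/OX./X.O*, (1,2):+1/XOX/O.X/X.O, (2,1):+1/XOX/O../XXO
[XOX/OX./X.O] end (terminal -1, O#4); searched .OX/.../X.O to 7

value(.OX/.../X.O, X) = +1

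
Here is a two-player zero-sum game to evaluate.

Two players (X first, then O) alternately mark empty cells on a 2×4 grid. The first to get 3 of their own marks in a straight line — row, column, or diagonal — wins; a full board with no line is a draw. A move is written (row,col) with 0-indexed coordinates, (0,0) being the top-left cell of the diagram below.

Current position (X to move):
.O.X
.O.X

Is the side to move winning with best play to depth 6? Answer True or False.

X winning at [.O.X/.O.X]: False

[.O.X/.O.X] X move#1: (0,0):+0/XO.X/.O.X*, (0,2):+0/.OXX/.O.X, (1,0):+0/.O.X/XO.X, (1,2):+0/.O.X/.OXX
[XO.X/.O.X] O move#2: (0,2):+0/XOOX/.O.X*, (1,0):+0/XO.X/OO.X, (1,2):+0/XO.X/.OOX
[XOOX/.O.X] X move#3: (1,0):+0/XOOX/XO.X*, (1,2):+0/XOOX/.OXX
[XOOX/XO.X] O move#4: (1,2):+0/XOOX/XOOX*
[XOOX/XOOX] end (terminal +0, X#5); searched .O.X/.O.X to 6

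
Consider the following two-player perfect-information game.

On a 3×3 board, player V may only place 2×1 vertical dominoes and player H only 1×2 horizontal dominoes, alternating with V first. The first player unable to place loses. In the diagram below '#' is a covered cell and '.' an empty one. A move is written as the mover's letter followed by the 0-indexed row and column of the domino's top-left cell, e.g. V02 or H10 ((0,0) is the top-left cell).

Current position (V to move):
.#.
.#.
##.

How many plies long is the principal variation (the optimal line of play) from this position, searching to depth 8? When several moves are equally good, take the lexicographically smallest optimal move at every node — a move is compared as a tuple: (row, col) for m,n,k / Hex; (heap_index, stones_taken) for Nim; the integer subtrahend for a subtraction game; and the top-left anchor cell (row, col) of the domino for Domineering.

[.#./.#./##.] V move#1: V00:+1/##./##./##.*, V02:+1/.##/.##/##., V12:+1/.#./.##/###
[##./##./##.] end (terminal -1, H#2); searched .#./.#./##. to 8

PV length from [.#./.#./##.]: 1 ply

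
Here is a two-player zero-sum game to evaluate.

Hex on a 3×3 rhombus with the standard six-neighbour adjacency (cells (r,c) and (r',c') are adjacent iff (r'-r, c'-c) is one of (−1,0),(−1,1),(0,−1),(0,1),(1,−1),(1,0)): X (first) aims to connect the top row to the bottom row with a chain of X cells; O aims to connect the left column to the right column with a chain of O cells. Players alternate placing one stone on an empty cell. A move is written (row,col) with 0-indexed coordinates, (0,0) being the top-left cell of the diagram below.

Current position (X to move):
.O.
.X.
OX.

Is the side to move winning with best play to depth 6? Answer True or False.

p1 X@[.O./.X./OX.]: (0,0)[XO./.X./OX.]+1* (0,2)[.OX/.X./OX.]+1 (1,0)[.O./XX./OX.]+1 (1,2)[.O./.XX/OX.]-1 (2,2)[.O./.X./OXX]-1
p2 O@[XO./.X./OX.]: (0,2)[XOO/.X./OX.]-1* (1,0)[XO./OX./OX.]-1 (1,2)[XO./.XO/OX.]-1 (2,2)[XO./.X./OXO]-1
p3 X@[XOO/.X./OX.]: (1,0)[XOO/XX./OX.]+1* (1,2)[XOO/.XX/OX.]-1 (2,2)[XOO/.X./OXX]-1
p4 O@[XOO/XX./OX.] terminal -1; root [.O./.X./OX.] d6

X winning at [.O./.X./OX.]: True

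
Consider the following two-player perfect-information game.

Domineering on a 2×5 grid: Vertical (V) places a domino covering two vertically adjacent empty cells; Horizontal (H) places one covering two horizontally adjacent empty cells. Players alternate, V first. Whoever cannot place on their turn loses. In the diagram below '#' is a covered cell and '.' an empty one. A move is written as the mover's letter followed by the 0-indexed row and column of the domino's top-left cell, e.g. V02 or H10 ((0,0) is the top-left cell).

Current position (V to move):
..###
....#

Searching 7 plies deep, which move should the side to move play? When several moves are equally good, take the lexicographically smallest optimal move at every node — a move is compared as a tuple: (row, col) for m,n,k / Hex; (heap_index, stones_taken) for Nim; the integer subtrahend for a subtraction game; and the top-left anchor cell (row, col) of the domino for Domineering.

[..###/....#] V move#1: V00:-1/#.###/#...#, V01:+1/.####/.#..#*
[.####/.#..#] H move#2: H12:-1/.####/.####*
[.####/.####] V move#3: V00:+1/#####/#####*
[#####/#####] end (terminal -1, H#4); searched ..###/....# to 7

V's best at [..###/....#]: V01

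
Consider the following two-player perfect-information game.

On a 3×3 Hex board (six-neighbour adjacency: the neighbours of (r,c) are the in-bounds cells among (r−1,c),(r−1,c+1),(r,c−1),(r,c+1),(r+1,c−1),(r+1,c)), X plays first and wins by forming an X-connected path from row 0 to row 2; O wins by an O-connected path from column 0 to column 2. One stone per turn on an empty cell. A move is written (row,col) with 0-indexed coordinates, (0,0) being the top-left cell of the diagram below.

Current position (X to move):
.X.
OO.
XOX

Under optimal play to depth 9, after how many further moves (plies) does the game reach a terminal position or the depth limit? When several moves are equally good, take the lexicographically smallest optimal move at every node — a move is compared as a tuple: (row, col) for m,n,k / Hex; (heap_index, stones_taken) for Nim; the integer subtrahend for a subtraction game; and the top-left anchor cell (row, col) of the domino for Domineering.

PV length from [.X./OO./XOX]: 2 plies

ply 1, X at .X./OO./XOX | (0,0)=-1→XX./OO./XOX*; (0,2)=-1→.XX/OO./XOX; (1,2)=-1→.X./OOX/XOX
ply 2, O at XX./OO./XOX | (0,2)=+1→XXO/OO./XOX*; (1,2)=+1→XX./OOO/XOX
ply 3: XXO/OO./XOX is terminal -1 (X); from .X./OO./XOX depth 9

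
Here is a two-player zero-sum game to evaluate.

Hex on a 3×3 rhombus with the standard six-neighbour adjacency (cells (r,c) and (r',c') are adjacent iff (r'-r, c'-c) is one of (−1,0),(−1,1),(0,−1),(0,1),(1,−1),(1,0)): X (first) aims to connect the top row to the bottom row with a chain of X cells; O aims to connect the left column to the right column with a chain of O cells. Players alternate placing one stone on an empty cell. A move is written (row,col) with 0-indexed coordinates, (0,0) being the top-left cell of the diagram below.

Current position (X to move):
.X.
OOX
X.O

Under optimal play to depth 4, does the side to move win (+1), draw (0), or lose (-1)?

ply 1, X at .X./OOX/X.O | (0,0)=-1→XX./OOX/X.O*; (0,2)=-1→.XX/OOX/X.O; (2,1)=-1→.X./OOX/XXO
ply 2, O at XX./OOX/X.O | (0,2)=+1→XXO/OOX/X.O*; (2,1)=+1→XX./OOX/XOO
ply 3: XXO/OOX/X.O is terminal -1 (X); from .X./OOX/X.O depth 4

value(.X./OOX/X.O, X) = -1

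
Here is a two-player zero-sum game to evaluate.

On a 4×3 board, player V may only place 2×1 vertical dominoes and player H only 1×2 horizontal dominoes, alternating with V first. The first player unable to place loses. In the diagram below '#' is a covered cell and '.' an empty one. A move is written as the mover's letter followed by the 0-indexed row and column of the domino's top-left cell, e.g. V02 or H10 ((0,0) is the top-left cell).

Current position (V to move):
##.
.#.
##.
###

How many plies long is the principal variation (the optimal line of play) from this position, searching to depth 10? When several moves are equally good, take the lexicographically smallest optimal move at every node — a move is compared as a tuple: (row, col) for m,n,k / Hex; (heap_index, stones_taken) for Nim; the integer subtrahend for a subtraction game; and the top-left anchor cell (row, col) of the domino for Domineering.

PV length from [##./.#./##./###]: 1 ply

p1 V@[##./.#./##./###]: V02[###/.##/##./###]+1* V12[##./.##/###/###]+1
p2 H@[###/.##/##./###] terminal -1; root [##./.#./##./###] d10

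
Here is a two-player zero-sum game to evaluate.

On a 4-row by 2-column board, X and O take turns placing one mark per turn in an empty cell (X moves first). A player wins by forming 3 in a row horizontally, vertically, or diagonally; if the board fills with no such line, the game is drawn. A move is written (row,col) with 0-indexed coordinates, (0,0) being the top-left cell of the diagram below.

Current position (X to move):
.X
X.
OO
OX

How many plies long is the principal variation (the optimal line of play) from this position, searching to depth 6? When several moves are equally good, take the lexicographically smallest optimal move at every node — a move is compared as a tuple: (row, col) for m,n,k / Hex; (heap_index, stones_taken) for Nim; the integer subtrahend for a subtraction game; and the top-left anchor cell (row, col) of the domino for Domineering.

PV length from [.X/X./OO/OX]: 2 plies

ply 1, X at .X/X./OO/OX | (0,0)=+0→XX/X./OO/OX*; (1,1)=+0→.X/XX/OO/OX
ply 2, O at XX/X./OO/OX | (1,1)=+0→XX/XO/OO/OX*
ply 3: XX/XO/OO/OX is terminal +0 (X); from .X/X./OO/OX depth 6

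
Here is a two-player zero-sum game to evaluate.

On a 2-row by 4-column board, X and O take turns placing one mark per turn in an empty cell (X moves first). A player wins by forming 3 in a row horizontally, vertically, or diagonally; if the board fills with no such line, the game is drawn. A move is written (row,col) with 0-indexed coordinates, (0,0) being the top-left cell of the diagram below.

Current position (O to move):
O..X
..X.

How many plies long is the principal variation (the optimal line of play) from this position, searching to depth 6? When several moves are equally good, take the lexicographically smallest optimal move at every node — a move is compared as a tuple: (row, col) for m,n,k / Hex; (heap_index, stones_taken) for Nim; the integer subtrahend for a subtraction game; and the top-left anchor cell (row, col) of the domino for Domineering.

PV length from [O..X/..X.]: 5 plies

p1 O@[O..X/..X.]: (0,1)[OO.X/..X.]+0* (0,2)[O.OX/..X.]+0 (1,0)[O..X/O.X.]+0 (1,1)[O..X/.OX.]+0 (1,3)[O..X/..XO]+0
p2 X@[OO.X/..X.]: (0,2)[OOXX/..X.]+0* (1,0)[OO.X/X.X.]-1 (1,1)[OO.X/.XX.]-1 (1,3)[OO.X/..XX]-1
p3 O@[OOXX/..X.]: (1,0)[OOXX/O.X.]+0* (1,1)[OOXX/.OX.]+0 (1,3)[OOXX/..XO]+0
p4 X@[OOXX/O.X.]: (1,1)[OOXX/OXX.]+0* (1,3)[OOXX/O.XX]+0
p5 O@[OOXX/OXX.]: (1,3)[OOXX/OXXO]+0*
p6 X@[OOXX/OXXO] terminal +0; root [O..X/..X.] d6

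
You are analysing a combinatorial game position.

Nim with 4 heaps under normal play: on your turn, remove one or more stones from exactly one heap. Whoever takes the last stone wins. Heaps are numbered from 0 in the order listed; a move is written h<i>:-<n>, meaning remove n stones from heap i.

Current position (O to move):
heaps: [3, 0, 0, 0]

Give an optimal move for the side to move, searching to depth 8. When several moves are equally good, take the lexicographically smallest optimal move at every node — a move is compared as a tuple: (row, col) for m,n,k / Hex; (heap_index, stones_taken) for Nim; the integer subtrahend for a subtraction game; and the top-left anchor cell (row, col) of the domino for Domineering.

[(3,0,0,0)] O move#1: h0:-1:-1/(2,0,0,0), h0:-2:-1/(1,0,0,0), h0:-3:+1/(0,0,0,0)*
[(0,0,0,0)] end (terminal -1, X#2); searched (3,0,0,0) to 8

O's best at [(3,0,0,0)]: h0:-3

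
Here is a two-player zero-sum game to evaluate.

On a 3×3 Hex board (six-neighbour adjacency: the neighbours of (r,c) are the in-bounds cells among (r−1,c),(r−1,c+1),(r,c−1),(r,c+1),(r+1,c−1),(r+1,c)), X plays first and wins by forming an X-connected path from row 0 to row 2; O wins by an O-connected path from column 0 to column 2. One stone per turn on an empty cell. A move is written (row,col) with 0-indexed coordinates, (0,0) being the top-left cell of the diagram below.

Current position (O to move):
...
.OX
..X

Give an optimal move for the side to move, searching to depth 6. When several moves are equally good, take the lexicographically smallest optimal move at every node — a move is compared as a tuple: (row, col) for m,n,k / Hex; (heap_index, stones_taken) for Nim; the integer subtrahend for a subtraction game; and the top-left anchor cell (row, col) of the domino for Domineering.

O's best at [.../.OX/..X]: (0,2)

[.../.OX/..X] O move#1: (0,0):-1/O../.OX/..X, (0,1):-1/.O./.OX/..X, (0,2):+1/..O/.OX/..X*, (1,0):-1/.../OOX/..X, (2,0):-1/.../.OX/O.X, (2,1):-1/.../.OX/.OX
[..O/.OX/..X] X move#2: (0,0):-1/X.O/.OX/..X*, (0,1):-1/.XO/.OX/..X, (1,0):-1/..O/XOX/..X, (2,0):-1/..O/.OX/X.X, (2,1):-1/..O/.OX/.XX
[X.O/.OX/..X] O move#3: (0,1):+1/XOO/.OX/..X*, (1,0):+1/X.O/OOX/..X, (2,0):+1/X.O/.OX/O.X, (2,1):+1/X.O/.OX/.OX
[XOO/.OX/..X] X move#4: (1,0):-1/XOO/XOX/..X*, (2,0):-1/XOO/.OX/X.X, (2,1):-1/XOO/.OX/.XX
[XOO/XOX/..X] O move#5: (2,0):+1/XOO/XOX/O.X*, (2,1):-1/XOO/XOX/.OX
[XOO/XOX/O.X] end (terminal -1, X#6); searched .../.OX/..X to 6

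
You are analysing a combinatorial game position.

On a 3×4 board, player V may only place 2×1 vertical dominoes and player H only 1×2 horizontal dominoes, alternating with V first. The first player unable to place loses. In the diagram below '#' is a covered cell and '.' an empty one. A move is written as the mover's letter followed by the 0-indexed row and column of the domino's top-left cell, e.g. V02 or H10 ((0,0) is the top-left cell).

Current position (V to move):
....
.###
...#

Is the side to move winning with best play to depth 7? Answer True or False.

V winning at [..../.###/...#]: False

ply 1, V at ..../.###/...# | V00=-1→#.../####/...#*; V10=-1→..../####/#..#
ply 2, H at #.../####/...# | H01=+1→###./####/...#*; H02=+1→#.##/####/...#; H20=+1→#.../####/##.#; H21=+1→#.../####/.###
ply 3: ###./####/...# is terminal -1 (V); from ..../.###/...# depth 7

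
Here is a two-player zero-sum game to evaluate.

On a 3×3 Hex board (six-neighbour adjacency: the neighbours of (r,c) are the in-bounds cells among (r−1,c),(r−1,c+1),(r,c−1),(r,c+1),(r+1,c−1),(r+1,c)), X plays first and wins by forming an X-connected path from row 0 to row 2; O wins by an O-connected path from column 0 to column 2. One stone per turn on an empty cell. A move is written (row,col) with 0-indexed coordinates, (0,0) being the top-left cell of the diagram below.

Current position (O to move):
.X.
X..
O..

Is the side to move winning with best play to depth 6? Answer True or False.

[.X./X../O..] O move#1: (0,0):-1/OX./X../O.., (0,2):+1/.XO/X../O..*, (1,1):+1/.X./XO./O.., (1,2):+1/.X./X.O/O.., (2,1):+1/.X./X../OO., (2,2):+1/.X./X../O.O
[.XO/X../O..] X move#2: (0,0):-1/XXO/X../O..*, (1,1):-1/.XO/XX./O.., (1,2):-1/.XO/X.X/O.., (2,1):-1/.XO/X../OX., (2,2):-1/.XO/X../O.X
[XXO/X../O..] O move#3: (1,1):+1/XXO/XO./O..*, (1,2):+1/XXO/X.O/O.., (2,1):+1/XXO/X../OO., (2,2):+1/XXO/X../O.O
[XXO/XO./O..] end (terminal -1, X#4); searched .X./X../O.. to 6

O winning at [.X./X../O..]: True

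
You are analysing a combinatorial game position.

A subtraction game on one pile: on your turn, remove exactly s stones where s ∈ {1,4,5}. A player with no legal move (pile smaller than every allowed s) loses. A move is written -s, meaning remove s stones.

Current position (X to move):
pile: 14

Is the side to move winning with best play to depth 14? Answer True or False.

X winning at [14]: True

ply 1, X at 14 | -1=-1→13; -4=+1→10*; -5=-1→9
ply 2, O at 10 | -1=-1→9*; -4=-1→6; -5=-1→5
ply 3, X at 9 | -1=+1→8*; -4=-1→5; -5=-1→4
ply 4, O at 8 | -1=-1→7*; -4=-1→4; -5=-1→3
ply 5, X at 7 | -1=-1→6; -4=-1→3; -5=+1→2*
ply 6, O at 2 | -1=-1→1*
ply 7, X at 1 | -1=+1→0*
ply 8: 0 is terminal -1 (O); from 14 depth 14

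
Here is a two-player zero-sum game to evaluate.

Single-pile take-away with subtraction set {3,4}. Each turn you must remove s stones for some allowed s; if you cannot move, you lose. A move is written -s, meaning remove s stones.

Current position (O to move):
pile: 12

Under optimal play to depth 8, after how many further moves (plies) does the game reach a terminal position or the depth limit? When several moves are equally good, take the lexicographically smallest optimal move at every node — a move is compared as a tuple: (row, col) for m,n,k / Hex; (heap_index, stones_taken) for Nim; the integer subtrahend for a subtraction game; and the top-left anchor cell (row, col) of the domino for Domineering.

PV length from [12]: 3 plies

p1 O@[12]: -3[9]+1* -4[8]+1
p2 X@[9]: -3[6]-1* -4[5]-1
p3 O@[6]: -3[3]-1 -4[2]+1*
p4 X@[2] terminal -1; root [12] d8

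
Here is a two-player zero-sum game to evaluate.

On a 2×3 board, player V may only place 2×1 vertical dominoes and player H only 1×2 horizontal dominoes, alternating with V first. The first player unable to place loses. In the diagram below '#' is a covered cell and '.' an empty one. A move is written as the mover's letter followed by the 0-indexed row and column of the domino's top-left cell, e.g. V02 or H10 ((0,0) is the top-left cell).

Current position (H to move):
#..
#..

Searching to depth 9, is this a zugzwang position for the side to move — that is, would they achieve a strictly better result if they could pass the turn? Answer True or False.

ply 1, H at #../#.. | H01=+1→###/#..*; H11=+1→#../###
ply 2: ###/#.. is terminal -1 (V); from #../#.. depth 9
if H skipped the turn, V would face:
~ ply 1, V at #../#.. | V01=+1→##./##.*; V02=+1→#.#/#.#
~ ply 2: ##./##. is terminal -1 (H); from #../#.. depth 9
compare (H): move=+1 vs pass=-1

zugzwang(#../#.., H) = False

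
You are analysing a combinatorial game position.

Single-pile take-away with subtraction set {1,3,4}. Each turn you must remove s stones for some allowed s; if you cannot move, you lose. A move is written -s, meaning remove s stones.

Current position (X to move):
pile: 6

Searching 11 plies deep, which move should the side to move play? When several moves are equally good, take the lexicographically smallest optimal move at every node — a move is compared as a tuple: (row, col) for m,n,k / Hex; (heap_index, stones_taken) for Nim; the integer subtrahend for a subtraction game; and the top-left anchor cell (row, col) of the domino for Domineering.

ply 1, X at 6 | -1=-1→5; -3=-1→3; -4=+1→2*
ply 2, O at 2 | -1=-1→1*
ply 3, X at 1 | -1=+1→0*
ply 4: 0 is terminal -1 (O); from 6 depth 11

X's best at [6]: -4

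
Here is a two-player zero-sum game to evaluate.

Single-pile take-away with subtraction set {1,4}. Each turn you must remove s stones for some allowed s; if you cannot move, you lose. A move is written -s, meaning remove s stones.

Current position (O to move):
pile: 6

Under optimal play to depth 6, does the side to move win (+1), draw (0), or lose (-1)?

value(6, O) = +1

[6] O move#1: -1:+1/5*, -4:+1/2
[5] X move#2: -1:-1/4*, -4:-1/1
[4] O move#3: -1:-1/3, -4:+1/0*
[0] end (terminal -1, X#4); searched 6 to 6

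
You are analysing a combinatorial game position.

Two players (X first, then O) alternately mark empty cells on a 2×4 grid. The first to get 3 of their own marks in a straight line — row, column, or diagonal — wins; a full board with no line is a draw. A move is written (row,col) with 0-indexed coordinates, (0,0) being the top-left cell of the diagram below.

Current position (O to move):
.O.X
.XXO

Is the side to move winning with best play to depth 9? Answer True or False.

O winning at [.O.X/.XXO]: False

p1 O@[.O.X/.XXO]: (0,0)[OO.X/.XXO]-1 (0,2)[.OOX/.XXO]-1 (1,0)[.O.X/OXXO]+0*
p2 X@[.O.X/OXXO]: (0,0)[XO.X/OXXO]+0* (0,2)[.OXX/OXXO]+0
p3 O@[XO.X/OXXO]: (0,2)[XOOX/OXXO]+0*
p4 X@[XOOX/OXXO] terminal +0; root [.O.X/.XXO] d9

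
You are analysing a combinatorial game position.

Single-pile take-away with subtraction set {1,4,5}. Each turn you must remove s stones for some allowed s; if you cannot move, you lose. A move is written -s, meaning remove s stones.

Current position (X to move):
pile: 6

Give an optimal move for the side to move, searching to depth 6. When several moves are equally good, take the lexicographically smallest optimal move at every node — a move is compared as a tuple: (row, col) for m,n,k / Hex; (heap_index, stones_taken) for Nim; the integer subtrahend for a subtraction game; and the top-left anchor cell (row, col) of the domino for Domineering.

p1 X@[6]: -1[5]-1 -4[2]+1* -5[1]-1
p2 O@[2]: -1[1]-1*
p3 X@[1]: -1[0]+1*
p4 O@[0] terminal -1; root [6] d6

X's best at [6]: -4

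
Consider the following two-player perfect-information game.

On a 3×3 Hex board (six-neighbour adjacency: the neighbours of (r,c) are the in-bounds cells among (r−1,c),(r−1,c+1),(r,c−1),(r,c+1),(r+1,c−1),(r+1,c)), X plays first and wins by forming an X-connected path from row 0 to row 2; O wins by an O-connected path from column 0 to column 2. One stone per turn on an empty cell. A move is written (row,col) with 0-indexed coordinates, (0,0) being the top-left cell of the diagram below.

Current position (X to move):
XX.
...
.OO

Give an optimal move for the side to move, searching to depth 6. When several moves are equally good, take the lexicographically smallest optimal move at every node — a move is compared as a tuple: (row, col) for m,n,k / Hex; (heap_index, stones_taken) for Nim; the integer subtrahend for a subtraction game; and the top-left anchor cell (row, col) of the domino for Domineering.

p1 X@[XX./.../.OO]: (0,2)[XXX/.../.OO]-1 (1,0)[XX./X../.OO]-1 (1,1)[XX./.X./.OO]-1 (1,2)[XX./..X/.OO]-1 (2,0)[XX./.../XOO]+1*
p2 O@[XX./.../XOO]: (0,2)[XXO/.../XOO]-1* (1,0)[XX./O../XOO]-1 (1,1)[XX./.O./XOO]-1 (1,2)[XX./..O/XOO]-1
p3 X@[XXO/.../XOO]: (1,0)[XXO/X../XOO]+1* (1,1)[XXO/.X./XOO]+1 (1,2)[XXO/..X/XOO]+1
p4 O@[XXO/X../XOO] terminal -1; root [XX./.../.OO] d6

X's best at [XX./.../.OO]: (2,0)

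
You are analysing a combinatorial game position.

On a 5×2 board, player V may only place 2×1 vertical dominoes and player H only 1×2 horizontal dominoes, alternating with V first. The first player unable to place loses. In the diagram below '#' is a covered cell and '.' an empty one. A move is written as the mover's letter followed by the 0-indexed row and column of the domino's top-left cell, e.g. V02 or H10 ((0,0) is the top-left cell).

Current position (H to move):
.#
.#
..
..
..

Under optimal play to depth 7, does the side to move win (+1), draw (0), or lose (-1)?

ply 1, H at .#/.#/../../.. | H20=-1→.#/.#/##/../..; H30=+1→.#/.#/../##/..*; H40=-1→.#/.#/../../##
ply 2, V at .#/.#/../##/.. | V00=-1→##/##/../##/..*; V10=-1→.#/##/#./##/..
ply 3, H at ##/##/../##/.. | H20=+1→##/##/##/##/..*; H40=+1→##/##/../##/##
ply 4: ##/##/##/##/.. is terminal -1 (V); from .#/.#/../../.. depth 7

value(.#/.#/../../.., H) = +1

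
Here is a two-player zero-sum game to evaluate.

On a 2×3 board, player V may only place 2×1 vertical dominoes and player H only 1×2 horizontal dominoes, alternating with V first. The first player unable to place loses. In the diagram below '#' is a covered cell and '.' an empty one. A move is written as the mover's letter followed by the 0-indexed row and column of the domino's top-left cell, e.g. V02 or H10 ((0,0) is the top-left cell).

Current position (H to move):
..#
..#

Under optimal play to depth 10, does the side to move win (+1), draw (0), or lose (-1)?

[..#/..#] H move#1: H00:+1/###/..#*, H10:+1/..#/###
[###/..#] end (terminal -1, V#2); searched ..#/..# to 10

value(..#/..#, H) = +1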